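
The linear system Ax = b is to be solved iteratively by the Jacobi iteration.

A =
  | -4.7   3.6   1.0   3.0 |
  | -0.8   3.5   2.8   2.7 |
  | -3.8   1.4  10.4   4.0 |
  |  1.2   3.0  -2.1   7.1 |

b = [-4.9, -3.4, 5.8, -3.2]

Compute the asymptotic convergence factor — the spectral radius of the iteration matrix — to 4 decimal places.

Let D = diag(-4.7, 3.5, 10.4, 7.1); L, U the strict triangles.
T_J = -D⁻¹(L+U): T[2,1] = -(1.4)/(10.4) = -0.1346; T[2,2] = 0.
  T[0,:] = [+0.0000 +0.7660 +0.2128 +0.6383]
  T[1,:] = [+0.2286 +0.0000 -0.8000 -0.7714]
  T[2,:] = [+0.3654 -0.1346 +0.0000 -0.3846]
  T[3,:] = [-0.1690 -0.4225 +0.2958 +0.0000]
|eigenvalues of T|: 0.8289, 0.5453, 0.5453, 0.0824.
ρ = 0.8289; 0.8289 < 1: convergent.

0.8289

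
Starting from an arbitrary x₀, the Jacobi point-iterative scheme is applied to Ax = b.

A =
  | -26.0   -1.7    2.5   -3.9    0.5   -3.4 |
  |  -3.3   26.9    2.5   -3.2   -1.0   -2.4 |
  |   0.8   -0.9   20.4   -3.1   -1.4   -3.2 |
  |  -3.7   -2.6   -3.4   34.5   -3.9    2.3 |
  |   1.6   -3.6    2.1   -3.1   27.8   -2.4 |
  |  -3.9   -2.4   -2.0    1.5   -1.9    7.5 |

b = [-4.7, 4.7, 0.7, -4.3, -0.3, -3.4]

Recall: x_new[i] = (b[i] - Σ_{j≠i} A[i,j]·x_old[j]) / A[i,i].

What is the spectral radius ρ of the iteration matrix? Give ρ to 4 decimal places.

Split A = D + L + U, D = diag(-26, 26.9, 20.4, 34.5, 27.8, 7.5).
T_J = -D⁻¹(L+U): T[0,3] = -(-3.9)/(-26) = -0.1500; T[0,0] = 0.
  T[0,:] = [+0.0000  -0.0654  +0.0962  -0.1500  +0.0192  -0.1308]
  T[1,:] = [+0.1227  +0.0000  -0.0929  +0.1190  +0.0372  +0.0892]
  T[2,:] = [-0.0392  +0.0441  +0.0000  +0.1520  +0.0686  +0.1569]
  T[3,:] = [+0.1072  +0.0754  +0.0986  +0.0000  +0.1130  -0.0667]
  T[4,:] = [-0.0576  +0.1295  -0.0755  +0.1115  +0.0000  +0.0863]
  T[5,:] = [+0.5200  +0.3200  +0.2667  -0.2000  +0.2533  +0.0000]
eigenvalue magnitudes: 0.2541, 0.1508, 0.1508, 0.1426, 0.1426, 0.0899.
spectral radius ρ = 0.2541; 0.2541 < 1: convergent.

0.2541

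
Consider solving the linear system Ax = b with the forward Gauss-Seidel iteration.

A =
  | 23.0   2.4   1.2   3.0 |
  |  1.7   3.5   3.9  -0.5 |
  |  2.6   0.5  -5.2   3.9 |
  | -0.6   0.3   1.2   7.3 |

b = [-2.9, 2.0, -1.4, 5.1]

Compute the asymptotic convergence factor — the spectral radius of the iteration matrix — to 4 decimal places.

Write A = D+L+U with D = diag(23, 3.5, -5.2, 7.3).
GS T = -(D+L)⁻¹U: row 0 first, T[0,2] = -(1.2)/(23) = -0.0522; later rows by forward substitution.
  T[0,:] = [+0.0000 -0.1043 -0.0522 -0.1304]
  T[1,:] = [+0.0000 +0.0507 -1.0889 +0.2062]
  T[2,:] = [+0.0000 -0.0473 -0.1308 +0.7046]
  T[3,:] = [+0.0000 -0.0029 +0.0620 -0.1350]
|eigenvalues of T|: 0.3972, 0.2533, 0.0712, 0.0000.
ρ = 0.3972; 0.3972 < 1 ⇒ converges.

0.3972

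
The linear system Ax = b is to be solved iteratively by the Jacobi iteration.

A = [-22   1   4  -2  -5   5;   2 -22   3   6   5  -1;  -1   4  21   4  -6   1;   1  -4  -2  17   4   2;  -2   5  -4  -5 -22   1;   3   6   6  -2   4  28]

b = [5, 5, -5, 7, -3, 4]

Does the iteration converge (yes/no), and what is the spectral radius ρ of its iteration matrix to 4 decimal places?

yes, ρ = 0.5159

Let D = diag(-22, -22, 21, 17, -22, 28); L, U the strict triangles.
T_J = -D⁻¹(L+U): T[3,1] = -(-4)/(17) = +0.2353; T[3,3] = 0.
  T[0,:] = [+0.0000, +0.0455, +0.1818, -0.0909, -0.2273, +0.2273]
  T[1,:] = [+0.0909, +0.0000, +0.1364, +0.2727, +0.2273, -0.0455]
  T[2,:] = [+0.0476, -0.1905, +0.0000, -0.1905, +0.2857, -0.0476]
  T[3,:] = [-0.0588, +0.2353, +0.1176, +0.0000, -0.2353, -0.1176]
  T[4,:] = [-0.0909, +0.2273, -0.1818, -0.2273, +0.0000, +0.0455]
  T[5,:] = [-0.1071, -0.2143, -0.2143, +0.0714, -0.1429, +0.0000]
|roots of det(T-λI)|: 0.5159, 0.3478, 0.3478, 0.2416, 0.1319, 0.1319.
ρ(T) = max|λ| = 0.5159; 0.5159 < 1, so it converges for any x₀.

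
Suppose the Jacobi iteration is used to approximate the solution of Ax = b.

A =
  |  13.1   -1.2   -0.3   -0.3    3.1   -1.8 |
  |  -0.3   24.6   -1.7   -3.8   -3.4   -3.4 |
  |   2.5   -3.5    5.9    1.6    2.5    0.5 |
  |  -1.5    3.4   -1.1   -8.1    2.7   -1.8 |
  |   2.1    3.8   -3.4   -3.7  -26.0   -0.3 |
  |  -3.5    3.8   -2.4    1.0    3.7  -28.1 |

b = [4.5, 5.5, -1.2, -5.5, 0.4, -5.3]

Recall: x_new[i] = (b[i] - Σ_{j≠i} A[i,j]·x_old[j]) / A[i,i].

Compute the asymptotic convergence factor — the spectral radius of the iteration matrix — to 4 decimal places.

Write A = D+L+U with D = diag(13.1, 24.6, 5.9, -8.1, -26, -28.1).
Jacobi: T = -D⁻¹(L+U), T[4,5] = -(-0.3)/(-26) = -0.0115; T[4,4] = 0.
  T[0,:] = [+0.0000 +0.0916 +0.0229 +0.0229 -0.2366 +0.1374]
  T[1,:] = [+0.0122 +0.0000 +0.0691 +0.1545 +0.1382 +0.1382]
  T[2,:] = [-0.4237 +0.5932 +0.0000 -0.2712 -0.4237 -0.0847]
  T[3,:] = [-0.1852 +0.4198 -0.1358 +0.0000 +0.3333 -0.2222]
  T[4,:] = [+0.0808 +0.1462 -0.1308 -0.1423 +0.0000 -0.0115]
  T[5,:] = [-0.1246 +0.1352 -0.0854 +0.0356 +0.1317 +0.0000]
|λ(T)| sorted: 0.5631, 0.2700, 0.2620, 0.2620, 0.1307, 0.1307.
ρ = 0.5631; 0.5631 < 1 ⇒ converges.

0.5631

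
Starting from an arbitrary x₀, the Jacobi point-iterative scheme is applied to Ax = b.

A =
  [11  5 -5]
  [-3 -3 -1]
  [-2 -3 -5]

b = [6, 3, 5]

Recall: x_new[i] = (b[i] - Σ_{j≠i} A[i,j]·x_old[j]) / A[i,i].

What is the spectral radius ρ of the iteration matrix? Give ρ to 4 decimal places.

Let D = diag(11, -3, -5); L, U the strict triangles.
Jacobi T = -D⁻¹(L+U): T[2,1] = -(-3)/(-5) = -0.6000; T[2,2] = 0.
  T[0,:] = [+0.0000 -0.4545 +0.4545]
  T[1,:] = [-1.0000 +0.0000 -0.3333]
  T[2,:] = [-0.4000 -0.6000 +0.0000]
eigenvalue magnitudes: 0.8499, 0.4996, 0.4996.
ρ(T) = max|λ| = 0.8499; 0.8499 < 1: convergent.

0.8499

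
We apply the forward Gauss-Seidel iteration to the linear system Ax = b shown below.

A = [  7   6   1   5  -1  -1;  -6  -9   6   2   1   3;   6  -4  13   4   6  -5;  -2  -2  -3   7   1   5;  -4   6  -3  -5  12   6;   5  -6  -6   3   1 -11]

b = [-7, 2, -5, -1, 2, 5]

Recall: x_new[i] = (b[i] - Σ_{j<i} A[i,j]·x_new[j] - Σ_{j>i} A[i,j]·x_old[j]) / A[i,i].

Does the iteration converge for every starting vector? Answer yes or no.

Let D = diag(7, -9, 13, 7, 12, -11); L, U the strict triangles.
Gauss-Seidel: T = -(D+L)⁻¹U, row 0 first, T[0,4] = -(-1)/(7) = +0.1429; later rows by forward substitution.
  T[0,:] = [+0.0000  -0.8571  -0.1429  -0.7143  +0.1429  +0.1429]
  T[1,:] = [+0.0000  +0.5714  +0.7619  +0.6984  +0.0159  +0.2381]
  T[2,:] = [+0.0000  +0.5714  +0.3004  +0.2369  -0.5226  +0.3919]
  T[3,:] = [+0.0000  +0.1633  +0.3056  +0.0970  -0.3215  -0.4375]
  T[4,:] = [+0.0000  -0.3605  -0.2261  -0.4877  -0.2249  -0.6557]
  T[5,:] = [+0.0000  -1.0012  -0.5816  -0.8527  +0.2332  -0.4576]
moduli |λ_i(T)| = 1.1210, 0.6920, 0.6920, 0.3759, 0.0283, 0.0000.
ρ(T) = max|λ| = 1.1210; 1.1210 > 1: divergent.

no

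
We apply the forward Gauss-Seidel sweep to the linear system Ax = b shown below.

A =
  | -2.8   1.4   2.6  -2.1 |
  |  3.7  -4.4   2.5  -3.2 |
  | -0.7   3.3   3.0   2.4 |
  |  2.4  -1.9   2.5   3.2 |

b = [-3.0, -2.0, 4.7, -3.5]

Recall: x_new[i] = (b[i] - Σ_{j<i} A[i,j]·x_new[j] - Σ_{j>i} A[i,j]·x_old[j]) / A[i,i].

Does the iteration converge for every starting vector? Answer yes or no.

A = D + L + U where D = diag(-2.8, -4.4, 3, 3.2).
T_GS = -(D+L)⁻¹U: row 0 first, T[0,2] = -(2.6)/(-2.8) = +0.9286; later rows by forward substitution.
  T[0,:] = [+0.0000  +0.5000  +0.9286  -0.7500]
  T[1,:] = [+0.0000  +0.4205  +1.3490  -1.3580]
  T[2,:] = [+0.0000  -0.3458  -1.2673  +0.5188]
  T[3,:] = [+0.0000  +0.1448  +1.0946  -0.6491]
eigenvalue magnitudes: 1.3112, 0.4646, 0.2798, 0.0000.
ρ = 1.3112; 1.3112 > 1, so it fails to converge.

no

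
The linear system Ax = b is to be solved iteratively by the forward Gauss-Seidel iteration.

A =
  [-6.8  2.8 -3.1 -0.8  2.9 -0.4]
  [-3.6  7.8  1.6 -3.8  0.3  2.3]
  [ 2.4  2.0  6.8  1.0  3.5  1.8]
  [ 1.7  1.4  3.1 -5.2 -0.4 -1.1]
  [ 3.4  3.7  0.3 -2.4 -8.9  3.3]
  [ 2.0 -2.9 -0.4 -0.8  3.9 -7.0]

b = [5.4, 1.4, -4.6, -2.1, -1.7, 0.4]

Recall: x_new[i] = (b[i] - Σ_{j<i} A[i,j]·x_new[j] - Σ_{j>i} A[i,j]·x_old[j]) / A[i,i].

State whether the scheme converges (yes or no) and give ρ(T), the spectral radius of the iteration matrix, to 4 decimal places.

yes, ρ = 0.9010

Let D = diag(-6.8, 7.8, 6.8, -5.2, -8.9, -7); L, U the strict triangles.
Gauss-Seidel: T = -(D+L)⁻¹U, row 0 first, T[0,4] = -(2.9)/(-6.8) = +0.4265; later rows by forward substitution.
  T[0,:] = [+0.0000 +0.4118 -0.4559 -0.1176 +0.4265 -0.0588]
  T[1,:] = [+0.0000 +0.1900 -0.4155 +0.4329 +0.1584 -0.3220]
  T[2,:] = [+0.0000 -0.2012 +0.2831 -0.2329 -0.7118 -0.1492]
  T[3,:] = [+0.0000 +0.0658 -0.0921 -0.0607 -0.3192 -0.4064]
  T[4,:] = [+0.0000 +0.2118 -0.3125 +0.1435 +0.2908 +0.3190]
  T[5,:] = [+0.0000 +0.1609 -0.1379 -0.1127 +0.2954 +0.3493]
|roots of det(T-λI)|: 0.9010, 0.5824, 0.2253, 0.2253, 0.0038, 0.0000.
ρ = 0.9010; 0.9010 < 1 ⇒ converges.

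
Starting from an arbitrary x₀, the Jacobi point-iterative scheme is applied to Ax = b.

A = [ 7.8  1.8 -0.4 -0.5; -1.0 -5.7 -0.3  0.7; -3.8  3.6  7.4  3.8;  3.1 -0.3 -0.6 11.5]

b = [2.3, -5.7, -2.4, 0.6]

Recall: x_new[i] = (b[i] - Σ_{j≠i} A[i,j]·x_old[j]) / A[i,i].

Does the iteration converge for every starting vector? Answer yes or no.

Diagonal D = diag(7.8, -5.7, 7.4, 11.5); L, U strict lower/upper.
Jacobi: T = -D⁻¹(L+U), T[1,0] = -(-1)/(-5.7) = -0.1754; T[1,1] = 0.
  T[0,:] = [+0.0000 -0.2308 +0.0513 +0.0641]
  T[1,:] = [-0.1754 +0.0000 -0.0526 +0.1228]
  T[2,:] = [+0.5135 -0.4865 +0.0000 -0.5135]
  T[3,:] = [-0.2696 +0.0261 +0.0522 +0.0000]
|λ(T)| sorted: 0.3761, 0.2340, 0.2340, 0.1724.
ρ = 0.3761; 0.3761 < 1 ⇒ converges.

yes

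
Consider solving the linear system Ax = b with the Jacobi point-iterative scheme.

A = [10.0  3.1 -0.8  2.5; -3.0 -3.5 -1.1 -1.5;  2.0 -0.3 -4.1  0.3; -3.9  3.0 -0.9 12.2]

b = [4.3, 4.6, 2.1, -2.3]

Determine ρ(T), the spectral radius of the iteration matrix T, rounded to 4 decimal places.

A = D + L + U where D = diag(10, -3.5, -4.1, 12.2).
Jacobi: T = -D⁻¹(L+U), T[0,1] = -(3.1)/(10) = -0.3100; T[0,0] = 0.
  T[0,:] = [+0.0000 -0.3100 +0.0800 -0.2500]
  T[1,:] = [-0.8571 +0.0000 -0.3143 -0.4286]
  T[2,:] = [+0.4878 -0.0732 +0.0000 +0.0732]
  T[3,:] = [+0.3197 -0.2459 +0.0738 +0.0000]
|roots of det(T-λI)|: 0.6428, 0.5020, 0.2155, 0.0747.
spectral radius ρ = 0.6428; 0.6428 < 1, so it converges for any x₀.

0.6428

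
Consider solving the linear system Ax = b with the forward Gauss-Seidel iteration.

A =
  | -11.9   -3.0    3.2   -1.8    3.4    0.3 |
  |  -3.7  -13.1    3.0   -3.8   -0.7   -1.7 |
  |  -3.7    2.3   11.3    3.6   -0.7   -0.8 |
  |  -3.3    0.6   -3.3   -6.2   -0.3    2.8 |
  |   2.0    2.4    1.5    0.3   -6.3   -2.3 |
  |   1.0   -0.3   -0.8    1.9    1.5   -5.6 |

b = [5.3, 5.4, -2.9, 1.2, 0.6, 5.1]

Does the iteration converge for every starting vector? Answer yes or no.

Diagonal D = diag(-11.9, -13.1, 11.3, -6.2, -6.3, -5.6); L, U strict lower/upper.
GS T = -(D+L)⁻¹U: row 0 first, T[0,5] = -(0.3)/(-11.9) = +0.0252; later rows by forward substitution.
  T[0,:] = [+0.0000 -0.2521 +0.2689 -0.1513 +0.2857 +0.0252]
  T[1,:] = [+0.0000 +0.0712 +0.1531 -0.2474 -0.1341 -0.1369]
  T[2,:] = [+0.0000 -0.0970 +0.0569 -0.3178 +0.1828 +0.1069]
  T[3,:] = [+0.0000 +0.1927 -0.1586 +0.2257 -0.3107 +0.3680]
  T[4,:] = [+0.0000 -0.0668 +0.1497 -0.2072 +0.0683 -0.3662]
  T[5,:] = [+0.0000 +0.0125 +0.0180 +0.0527 -0.0550 +0.0233]
moduli |λ_i(T)| = 0.5175, 0.1974, 0.1022, 0.1022, 0.0544, 0.0000.
spectral radius ρ = 0.5175; 0.5175 < 1, so it converges for any x₀.

yes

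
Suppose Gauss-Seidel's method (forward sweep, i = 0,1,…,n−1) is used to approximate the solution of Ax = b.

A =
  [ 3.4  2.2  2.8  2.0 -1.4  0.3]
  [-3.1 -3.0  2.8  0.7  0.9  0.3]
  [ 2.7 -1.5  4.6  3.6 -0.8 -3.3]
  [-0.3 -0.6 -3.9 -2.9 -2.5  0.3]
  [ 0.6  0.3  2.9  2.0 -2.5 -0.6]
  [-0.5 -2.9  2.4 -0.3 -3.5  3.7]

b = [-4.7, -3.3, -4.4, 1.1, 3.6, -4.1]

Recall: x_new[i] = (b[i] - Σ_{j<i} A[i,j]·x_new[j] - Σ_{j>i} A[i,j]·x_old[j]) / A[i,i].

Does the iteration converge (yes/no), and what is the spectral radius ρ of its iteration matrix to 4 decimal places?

no, ρ = 1.4358

Diagonal D = diag(3.4, -3, 4.6, -2.9, -2.5, 3.7); L, U strict lower/upper.
Gauss-Seidel: T = -(D+L)⁻¹U, row 0 first, T[0,3] = -(2)/(3.4) = -0.5882; later rows by forward substitution.
  T[0,:] = [+0.0000 -0.6471 -0.8235 -0.5882 +0.4118 -0.0882]
  T[1,:] = [+0.0000 +0.6686 +1.7843 +0.8412 -0.1255 +0.1912]
  T[2,:] = [+0.0000 +0.5978 +1.0652 -0.1630 -0.1087 +0.8315]
  T[3,:] = [+0.0000 -0.8754 -1.7165 +0.1061 -0.7325 -1.0452]
  T[4,:] = [+0.0000 -0.0819 -0.1211 -0.1445 -0.6283 -0.1099]
  T[5,:] = [+0.0000 -0.0996 +0.3426 +0.5575 -0.6260 -0.5901]
moduli |λ_i(T)| = 1.4358, 0.7027, 0.7027, 0.5463, 0.0341, 0.0000.
ρ = 1.4358; 1.4358 > 1 ⇒ diverges.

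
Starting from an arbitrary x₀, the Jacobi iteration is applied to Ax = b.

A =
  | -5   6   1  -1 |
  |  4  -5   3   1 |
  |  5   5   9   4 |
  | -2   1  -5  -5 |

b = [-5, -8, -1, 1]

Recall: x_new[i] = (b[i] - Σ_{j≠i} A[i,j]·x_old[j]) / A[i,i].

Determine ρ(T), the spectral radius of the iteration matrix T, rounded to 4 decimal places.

1.2075

Diagonal D = diag(-5, -5, 9, -5); L, U strict lower/upper.
T_J = -D⁻¹(L+U): T[2,1] = -(5)/(9) = -0.5556; T[2,2] = 0.
  T[0,:] = [+0.0000, +1.2000, +0.2000, -0.2000]
  T[1,:] = [+0.8000, +0.0000, +0.6000, +0.2000]
  T[2,:] = [-0.5556, -0.5556, +0.0000, -0.4444]
  T[3,:] = [-0.4000, +0.2000, -1.0000, +0.0000]
|λ(T)| sorted: 1.2075, 0.8553, 0.8553, 0.2435.
ρ(T) = max|λ| = 1.2075; 1.2075 > 1: divergent.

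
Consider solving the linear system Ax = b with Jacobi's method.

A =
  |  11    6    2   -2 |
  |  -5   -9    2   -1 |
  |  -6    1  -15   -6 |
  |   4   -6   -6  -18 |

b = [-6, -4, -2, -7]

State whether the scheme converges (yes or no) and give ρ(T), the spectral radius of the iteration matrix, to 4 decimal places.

Let D = diag(11, -9, -15, -18); L, U the strict triangles.
Jacobi: T = -D⁻¹(L+U), T[0,3] = -(-2)/(11) = +0.1818; T[0,0] = 0.
  T[0,:] = [+0.0000  -0.5455  -0.1818  +0.1818]
  T[1,:] = [-0.5556  +0.0000  +0.2222  -0.1111]
  T[2,:] = [-0.4000  +0.0667  +0.0000  -0.4000]
  T[3,:] = [+0.2222  -0.3333  -0.3333  +0.0000]
|eigenvalues of T|: 0.8907, 0.4570, 0.4570, 0.0185.
ρ = 0.8907; 0.8907 < 1: convergent.

yes, ρ = 0.8907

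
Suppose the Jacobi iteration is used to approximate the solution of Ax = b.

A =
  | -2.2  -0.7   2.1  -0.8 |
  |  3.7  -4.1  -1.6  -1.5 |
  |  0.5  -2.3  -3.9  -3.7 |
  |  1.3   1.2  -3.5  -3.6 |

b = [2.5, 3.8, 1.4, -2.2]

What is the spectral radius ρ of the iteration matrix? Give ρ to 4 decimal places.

1.1928

Let D = diag(-2.2, -4.1, -3.9, -3.6); L, U the strict triangles.
Jacobi: T = -D⁻¹(L+U), T[0,2] = -(2.1)/(-2.2) = +0.9545; T[0,0] = 0.
  T[0,:] = [+0.0000, -0.3182, +0.9545, -0.3636]
  T[1,:] = [+0.9024, +0.0000, -0.3902, -0.3659]
  T[2,:] = [+0.1282, -0.5897, +0.0000, -0.9487]
  T[3,:] = [+0.3611, +0.3333, -0.9722, +0.0000]
|eigenvalues of T|: 1.1928, 0.9236, 0.9236, 0.1250.
ρ = 1.1928; 1.1928 > 1: divergent.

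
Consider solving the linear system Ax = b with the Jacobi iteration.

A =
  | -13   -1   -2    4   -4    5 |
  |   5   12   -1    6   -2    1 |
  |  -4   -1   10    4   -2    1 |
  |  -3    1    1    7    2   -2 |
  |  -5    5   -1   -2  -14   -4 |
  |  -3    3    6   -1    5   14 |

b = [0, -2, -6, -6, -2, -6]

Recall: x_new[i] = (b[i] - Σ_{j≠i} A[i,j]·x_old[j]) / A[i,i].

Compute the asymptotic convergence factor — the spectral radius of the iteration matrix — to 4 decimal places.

Write A = D+L+U with D = diag(-13, 12, 10, 7, -14, 14).
Jacobi T = -D⁻¹(L+U): T[0,1] = -(-1)/(-13) = -0.0769; T[0,0] = 0.
  T[0,:] = [+0.0000 -0.0769 -0.1538 +0.3077 -0.3077 +0.3846]
  T[1,:] = [-0.4167 +0.0000 +0.0833 -0.5000 +0.1667 -0.0833]
  T[2,:] = [+0.4000 +0.1000 +0.0000 -0.4000 +0.2000 -0.1000]
  T[3,:] = [+0.4286 -0.1429 -0.1429 +0.0000 -0.2857 +0.2857]
  T[4,:] = [-0.3571 +0.3571 -0.0714 -0.1429 +0.0000 -0.2857]
  T[5,:] = [+0.2143 -0.2143 -0.4286 +0.0714 -0.3571 +0.0000]
moduli |λ_i(T)| = 1.1273, 0.4788, 0.3299, 0.3299, 0.2516, 0.2516.
ρ = 1.1273; 1.1273 > 1: divergent.

1.1273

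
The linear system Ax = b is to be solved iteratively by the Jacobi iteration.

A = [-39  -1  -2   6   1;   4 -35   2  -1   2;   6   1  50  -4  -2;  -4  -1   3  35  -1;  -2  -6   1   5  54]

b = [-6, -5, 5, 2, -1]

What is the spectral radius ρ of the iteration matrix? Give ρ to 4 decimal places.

0.1566

Write A = D+L+U with D = diag(-39, -35, 50, 35, 54).
Jacobi T = -D⁻¹(L+U): T[1,2] = -(2)/(-35) = +0.0571; T[1,1] = 0.
  T[0,:] = [+0.0000, -0.0256, -0.0513, +0.1538, +0.0256]
  T[1,:] = [+0.1143, +0.0000, +0.0571, -0.0286, +0.0571]
  T[2,:] = [-0.1200, -0.0200, +0.0000, +0.0800, +0.0400]
  T[3,:] = [+0.1143, +0.0286, -0.0857, +0.0000, +0.0286]
  T[4,:] = [+0.0370, +0.1111, -0.0185, -0.0926, +0.0000]
|roots of det(T-λI)|: 0.1566, 0.1292, 0.1292, 0.0808, 0.0642.
ρ(T) = max|λ| = 0.1566; 0.1566 < 1 ⇒ converges.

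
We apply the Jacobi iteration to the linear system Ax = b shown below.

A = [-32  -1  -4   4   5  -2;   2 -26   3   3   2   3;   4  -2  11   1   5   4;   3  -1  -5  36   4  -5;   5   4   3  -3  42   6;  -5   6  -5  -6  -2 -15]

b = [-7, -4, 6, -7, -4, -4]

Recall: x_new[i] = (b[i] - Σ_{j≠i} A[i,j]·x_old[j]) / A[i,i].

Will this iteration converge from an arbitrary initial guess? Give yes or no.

yes

A = D + L + U where D = diag(-32, -26, 11, 36, 42, -15).
Jacobi: T = -D⁻¹(L+U), T[4,2] = -(3)/(42) = -0.0714; T[4,4] = 0.
  T[0,:] = [+0.0000, -0.0312, -0.1250, +0.1250, +0.1562, -0.0625]
  T[1,:] = [+0.0769, +0.0000, +0.1154, +0.1154, +0.0769, +0.1154]
  T[2,:] = [-0.3636, +0.1818, +0.0000, -0.0909, -0.4545, -0.3636]
  T[3,:] = [-0.0833, +0.0278, +0.1389, +0.0000, -0.1111, +0.1389]
  T[4,:] = [-0.1190, -0.0952, -0.0714, +0.0714, +0.0000, -0.1429]
  T[5,:] = [-0.3333, +0.4000, -0.3333, -0.4000, -0.1333, +0.0000]
|roots of det(T-λI)|: 0.5913, 0.2926, 0.2102, 0.2102, 0.1843, 0.0293.
ρ = 0.5913; 0.5913 < 1 ⇒ converges.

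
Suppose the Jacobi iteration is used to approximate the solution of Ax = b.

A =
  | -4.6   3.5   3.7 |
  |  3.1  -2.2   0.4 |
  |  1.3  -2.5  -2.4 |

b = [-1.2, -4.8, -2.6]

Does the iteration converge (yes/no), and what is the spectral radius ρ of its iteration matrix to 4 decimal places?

Write A = D+L+U with D = diag(-4.6, -2.2, -2.4).
T_J = -D⁻¹(L+U): T[0,2] = -(3.7)/(-4.6) = +0.8043; T[0,0] = 0.
  T[0,:] = [+0.0000 +0.7609 +0.8043]
  T[1,:] = [+1.4091 +0.0000 +0.1818]
  T[2,:] = [+0.5417 -1.0417 +0.0000]
moduli |λ_i(T)| = 1.4437, 0.8751, 0.8751.
ρ = 1.4437; 1.4437 > 1 ⇒ diverges.

no, ρ = 1.4437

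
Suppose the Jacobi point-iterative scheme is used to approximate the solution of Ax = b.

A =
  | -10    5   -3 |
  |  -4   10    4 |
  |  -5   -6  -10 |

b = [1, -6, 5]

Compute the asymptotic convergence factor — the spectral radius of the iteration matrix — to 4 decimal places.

0.8856

Let D = diag(-10, 10, -10); L, U the strict triangles.
Jacobi T = -D⁻¹(L+U): T[2,1] = -(-6)/(-10) = -0.6000; T[2,2] = 0.
  T[0,:] = [+0.0000, +0.5000, -0.3000]
  T[1,:] = [+0.4000, +0.0000, -0.4000]
  T[2,:] = [-0.5000, -0.6000, +0.0000]
eigenvalue magnitudes: 0.8856, 0.4856, 0.4000.
spectral radius ρ = 0.8856; 0.8856 < 1: convergent.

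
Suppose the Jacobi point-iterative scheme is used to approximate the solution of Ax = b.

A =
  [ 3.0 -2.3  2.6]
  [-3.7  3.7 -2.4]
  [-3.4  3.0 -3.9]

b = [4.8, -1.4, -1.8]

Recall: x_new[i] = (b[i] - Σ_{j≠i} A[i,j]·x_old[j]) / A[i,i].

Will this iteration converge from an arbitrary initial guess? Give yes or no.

A = D + L + U where D = diag(3, 3.7, -3.9).
T_J = -D⁻¹(L+U): T[0,2] = -(2.6)/(3) = -0.8667; T[0,0] = 0.
  T[0,:] = [+0.0000 +0.7667 -0.8667]
  T[1,:] = [+1.0000 +0.0000 +0.6486]
  T[2,:] = [-0.8718 +0.7692 +0.0000]
moduli |λ_i(T)| = 1.6407, 0.8689, 0.7718.
spectral radius ρ = 1.6407; 1.6407 > 1, so it fails to converge.

no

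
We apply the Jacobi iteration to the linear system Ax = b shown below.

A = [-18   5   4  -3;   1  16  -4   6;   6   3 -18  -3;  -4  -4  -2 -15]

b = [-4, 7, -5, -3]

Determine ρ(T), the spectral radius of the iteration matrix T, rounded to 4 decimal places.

Split A = D + L + U, D = diag(-18, 16, -18, -15).
T_J = -D⁻¹(L+U): T[3,2] = -(-2)/(-15) = -0.1333; T[3,3] = 0.
  T[0,:] = [+0.0000, +0.2778, +0.2222, -0.1667]
  T[1,:] = [-0.0625, +0.0000, +0.2500, -0.3750]
  T[2,:] = [+0.3333, +0.1667, +0.0000, -0.1667]
  T[3,:] = [-0.2667, -0.2667, -0.1333, +0.0000]
|λ(T)| sorted: 0.6384, 0.3043, 0.3043, 0.0914.
ρ(T) = max|λ| = 0.6384; 0.6384 < 1, so it converges for any x₀.

0.6384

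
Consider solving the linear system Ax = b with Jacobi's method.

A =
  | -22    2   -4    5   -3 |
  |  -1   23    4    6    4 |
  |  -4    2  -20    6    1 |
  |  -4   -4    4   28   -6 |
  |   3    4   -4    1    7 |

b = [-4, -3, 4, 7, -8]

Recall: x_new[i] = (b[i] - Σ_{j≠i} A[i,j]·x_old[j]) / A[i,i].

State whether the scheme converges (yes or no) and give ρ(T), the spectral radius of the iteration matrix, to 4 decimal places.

yes, ρ = 0.5310

Diagonal D = diag(-22, 23, -20, 28, 7); L, U strict lower/upper.
Jacobi: T = -D⁻¹(L+U), T[3,1] = -(-4)/(28) = +0.1429; T[3,3] = 0.
  T[0,:] = [+0.0000  +0.0909  -0.1818  +0.2273  -0.1364]
  T[1,:] = [+0.0435  +0.0000  -0.1739  -0.2609  -0.1739]
  T[2,:] = [-0.2000  +0.1000  +0.0000  +0.3000  +0.0500]
  T[3,:] = [+0.1429  +0.1429  -0.1429  +0.0000  +0.2143]
  T[4,:] = [-0.4286  -0.5714  +0.5714  -0.1429  +0.0000]
moduli |λ_i(T)| = 0.5310, 0.3549, 0.3549, 0.2174, 0.1037.
ρ(T) = max|λ| = 0.5310; 0.5310 < 1, so it converges for any x₀.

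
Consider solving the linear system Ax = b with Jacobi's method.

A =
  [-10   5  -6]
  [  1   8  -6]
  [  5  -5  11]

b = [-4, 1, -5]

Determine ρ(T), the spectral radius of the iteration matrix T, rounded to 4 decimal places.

Write A = D+L+U with D = diag(-10, 8, 11).
Jacobi T = -D⁻¹(L+U): T[2,0] = -(5)/(11) = -0.4545; T[2,2] = 0.
  T[0,:] = [+0.0000, +0.5000, -0.6000]
  T[1,:] = [-0.1250, +0.0000, +0.7500]
  T[2,:] = [-0.4545, +0.4545, +0.0000]
moduli |λ_i(T)| = 0.8442, 0.5511, 0.2931.
ρ = 0.8442; 0.8442 < 1 ⇒ converges.

0.8442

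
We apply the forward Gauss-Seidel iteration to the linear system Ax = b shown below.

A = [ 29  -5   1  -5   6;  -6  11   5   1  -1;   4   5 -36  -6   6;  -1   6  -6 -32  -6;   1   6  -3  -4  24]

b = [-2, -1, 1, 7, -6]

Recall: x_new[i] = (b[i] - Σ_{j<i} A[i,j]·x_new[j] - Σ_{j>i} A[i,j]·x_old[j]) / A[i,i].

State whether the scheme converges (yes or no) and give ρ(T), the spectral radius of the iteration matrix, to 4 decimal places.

yes, ρ = 0.2144

Diagonal D = diag(29, 11, -36, -32, 24); L, U strict lower/upper.
T_GS = -(D+L)⁻¹U: row 0 first, T[0,3] = -(-5)/(29) = +0.1724; later rows by forward substitution.
  T[0,:] = [+0.0000 +0.1724 -0.0345 +0.1724 -0.2069]
  T[1,:] = [+0.0000 +0.0940 -0.4734 +0.0031 -0.0219]
  T[2,:] = [+0.0000 +0.0322 -0.0696 -0.1471 +0.1406]
  T[3,:] = [+0.0000 +0.0062 -0.0746 +0.0228 -0.2115]
  T[4,:] = [+0.0000 -0.0256 +0.0986 -0.0226 -0.0036]
|eigenvalues of T|: 0.2144, 0.0972, 0.0972, 0.0504, 0.0000.
ρ = 0.2144; 0.2144 < 1, so it converges for any x₀.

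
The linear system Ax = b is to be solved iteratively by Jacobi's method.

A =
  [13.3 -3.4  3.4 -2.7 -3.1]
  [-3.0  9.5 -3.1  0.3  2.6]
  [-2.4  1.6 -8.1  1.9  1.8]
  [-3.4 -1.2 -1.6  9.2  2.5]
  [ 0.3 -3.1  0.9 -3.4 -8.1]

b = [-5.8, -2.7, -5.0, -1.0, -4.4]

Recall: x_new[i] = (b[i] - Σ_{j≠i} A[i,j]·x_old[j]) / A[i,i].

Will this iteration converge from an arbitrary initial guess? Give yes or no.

yes

A = D + L + U where D = diag(13.3, 9.5, -8.1, 9.2, -8.1).
T_J = -D⁻¹(L+U): T[1,4] = -(2.6)/(9.5) = -0.2737; T[1,1] = 0.
  T[0,:] = [+0.0000  +0.2556  -0.2556  +0.2030  +0.2331]
  T[1,:] = [+0.3158  +0.0000  +0.3263  -0.0316  -0.2737]
  T[2,:] = [-0.2963  +0.1975  +0.0000  +0.2346  +0.2222]
  T[3,:] = [+0.3696  +0.1304  +0.1739  +0.0000  -0.2717]
  T[4,:] = [+0.0370  -0.3827  +0.1111  -0.4198  +0.0000]
moduli |λ_i(T)| = 0.8942, 0.5251, 0.2565, 0.1614, 0.0487.
spectral radius ρ = 0.8942; 0.8942 < 1, so it converges for any x₀.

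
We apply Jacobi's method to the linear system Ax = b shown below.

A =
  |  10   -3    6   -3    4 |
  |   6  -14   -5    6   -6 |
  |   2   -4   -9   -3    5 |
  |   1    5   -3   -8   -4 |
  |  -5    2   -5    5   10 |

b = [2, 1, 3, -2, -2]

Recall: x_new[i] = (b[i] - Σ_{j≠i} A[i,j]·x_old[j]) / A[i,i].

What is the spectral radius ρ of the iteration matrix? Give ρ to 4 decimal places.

1.2385

Write A = D+L+U with D = diag(10, -14, -9, -8, 10).
Jacobi T = -D⁻¹(L+U): T[1,4] = -(-6)/(-14) = -0.4286; T[1,1] = 0.
  T[0,:] = [+0.0000 +0.3000 -0.6000 +0.3000 -0.4000]
  T[1,:] = [+0.4286 +0.0000 -0.3571 +0.4286 -0.4286]
  T[2,:] = [+0.2222 -0.4444 +0.0000 -0.3333 +0.5556]
  T[3,:] = [+0.1250 +0.6250 -0.3750 +0.0000 -0.5000]
  T[4,:] = [+0.5000 -0.2000 +0.5000 -0.5000 +0.0000]
moduli |λ_i(T)| = 1.2385, 0.5506, 0.5506, 0.2676, 0.2676.
ρ = 1.2385; 1.2385 > 1: divergent.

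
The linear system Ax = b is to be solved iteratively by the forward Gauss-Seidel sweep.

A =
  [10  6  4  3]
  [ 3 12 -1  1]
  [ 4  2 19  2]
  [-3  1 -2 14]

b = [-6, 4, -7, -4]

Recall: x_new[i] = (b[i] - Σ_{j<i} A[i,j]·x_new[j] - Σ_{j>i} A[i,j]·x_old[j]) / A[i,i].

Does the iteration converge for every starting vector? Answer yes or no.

yes

Split A = D + L + U, D = diag(10, 12, 19, 14).
Gauss-Seidel: T = -(D+L)⁻¹U, row 0 first, T[0,1] = -(6)/(10) = -0.6000; later rows by forward substitution.
  T[0,:] = [+0.0000  -0.6000  -0.4000  -0.3000]
  T[1,:] = [+0.0000  +0.1500  +0.1833  -0.0083]
  T[2,:] = [+0.0000  +0.1105  +0.0649  -0.0412]
  T[3,:] = [+0.0000  -0.1235  -0.0895  -0.0696]
|λ(T)| sorted: 0.2717, 0.0644, 0.0644, 0.0000.
ρ(T) = max|λ| = 0.2717; 0.2717 < 1 ⇒ converges.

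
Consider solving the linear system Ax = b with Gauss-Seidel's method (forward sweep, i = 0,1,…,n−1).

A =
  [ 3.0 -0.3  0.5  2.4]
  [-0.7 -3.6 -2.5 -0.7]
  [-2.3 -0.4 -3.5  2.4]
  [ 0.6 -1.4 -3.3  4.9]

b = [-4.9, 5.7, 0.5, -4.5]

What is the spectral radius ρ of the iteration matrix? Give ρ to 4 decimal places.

0.9069

A = D + L + U where D = diag(3, -3.6, -3.5, 4.9).
GS T = -(D+L)⁻¹U: row 0 first, T[0,2] = -(0.5)/(3) = -0.1667; later rows by forward substitution.
  T[0,:] = [+0.0000 +0.1000 -0.1667 -0.8000]
  T[1,:] = [+0.0000 -0.0194 -0.6620 -0.0389]
  T[2,:] = [+0.0000 -0.0635 +0.1852 +1.2159]
  T[3,:] = [+0.0000 -0.0606 -0.0440 +0.9057]
|λ(T)| sorted: 0.9069, 0.1007, 0.0639, 0.0000.
spectral radius ρ = 0.9069; 0.9069 < 1, so it converges for any x₀.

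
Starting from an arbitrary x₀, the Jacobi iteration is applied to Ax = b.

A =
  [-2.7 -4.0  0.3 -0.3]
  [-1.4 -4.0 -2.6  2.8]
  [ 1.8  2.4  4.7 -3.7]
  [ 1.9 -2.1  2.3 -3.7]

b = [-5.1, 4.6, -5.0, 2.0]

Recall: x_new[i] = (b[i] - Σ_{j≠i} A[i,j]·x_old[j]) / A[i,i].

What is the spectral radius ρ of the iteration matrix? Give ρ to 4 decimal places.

1.2907

Split A = D + L + U, D = diag(-2.7, -4, 4.7, -3.7).
T_J = -D⁻¹(L+U): T[2,0] = -(1.8)/(4.7) = -0.3830; T[2,2] = 0.
  T[0,:] = [+0.0000  -1.4815  +0.1111  -0.1111]
  T[1,:] = [-0.3500  +0.0000  -0.6500  +0.7000]
  T[2,:] = [-0.3830  -0.5106  +0.0000  +0.7872]
  T[3,:] = [+0.5135  -0.5676  +0.6216  +0.0000]
|eigenvalues of T|: 1.2907, 0.7228, 0.6422, 0.6422.
spectral radius ρ = 1.2907; 1.2907 > 1: divergent.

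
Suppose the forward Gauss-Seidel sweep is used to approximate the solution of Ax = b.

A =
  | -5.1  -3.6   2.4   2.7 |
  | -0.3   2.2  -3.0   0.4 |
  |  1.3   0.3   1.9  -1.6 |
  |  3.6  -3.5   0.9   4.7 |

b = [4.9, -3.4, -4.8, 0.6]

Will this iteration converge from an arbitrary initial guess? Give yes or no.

no

Split A = D + L + U, D = diag(-5.1, 2.2, 1.9, 4.7).
T_GS = -(D+L)⁻¹U: row 0 first, T[0,1] = -(-3.6)/(-5.1) = -0.7059; later rows by forward substitution.
  T[0,:] = [+0.0000 -0.7059 +0.4706 +0.5294]
  T[1,:] = [+0.0000 -0.0963 +1.4278 -0.1096]
  T[2,:] = [+0.0000 +0.4982 -0.5474 +0.4972]
  T[3,:] = [+0.0000 +0.3736 +0.8076 -0.5823]
|eigenvalues of T|: 1.3648, 0.7474, 0.6086, 0.0000.
ρ = 1.3648; 1.3648 > 1, so it fails to converge.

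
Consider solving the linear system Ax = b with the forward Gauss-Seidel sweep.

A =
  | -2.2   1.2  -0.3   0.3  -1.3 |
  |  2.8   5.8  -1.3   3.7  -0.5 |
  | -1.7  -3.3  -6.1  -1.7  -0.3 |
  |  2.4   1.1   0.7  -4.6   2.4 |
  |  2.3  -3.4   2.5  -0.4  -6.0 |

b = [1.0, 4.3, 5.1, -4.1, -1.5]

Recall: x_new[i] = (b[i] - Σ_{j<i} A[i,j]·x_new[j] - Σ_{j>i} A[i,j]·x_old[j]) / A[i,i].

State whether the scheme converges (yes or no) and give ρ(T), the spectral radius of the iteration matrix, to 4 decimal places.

yes, ρ = 0.8681

Write A = D+L+U with D = diag(-2.2, 5.8, -6.1, -4.6, -6).
Gauss-Seidel: T = -(D+L)⁻¹U, row 0 first, T[0,3] = -(0.3)/(-2.2) = +0.1364; later rows by forward substitution.
  T[0,:] = [+0.0000, +0.5455, -0.1364, +0.1364, -0.5909]
  T[1,:] = [+0.0000, -0.2633, +0.2900, -0.7038, +0.3715]
  T[2,:] = [+0.0000, -0.0096, -0.1189, +0.0640, -0.0855]
  T[3,:] = [+0.0000, +0.2202, -0.0199, -0.0874, +0.2893]
  T[4,:] = [+0.0000, +0.3396, -0.2648, +0.4836, -0.4919]
|λ(T)| sorted: 0.8681, 0.2912, 0.2912, 0.0926, 0.0000.
spectral radius ρ = 0.8681; 0.8681 < 1: convergent.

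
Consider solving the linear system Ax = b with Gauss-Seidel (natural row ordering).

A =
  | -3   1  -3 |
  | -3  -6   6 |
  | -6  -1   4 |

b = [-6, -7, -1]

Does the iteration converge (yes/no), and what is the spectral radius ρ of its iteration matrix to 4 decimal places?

Split A = D + L + U, D = diag(-3, -6, 4).
GS T = -(D+L)⁻¹U: row 0 first, T[0,2] = -(-3)/(-3) = -1.0000; later rows by forward substitution.
  T[0,:] = [+0.0000  +0.3333  -1.0000]
  T[1,:] = [+0.0000  -0.1667  +1.5000]
  T[2,:] = [+0.0000  +0.4583  -1.1250]
|eigenvalues of T|: 1.6035, 0.3118, 0.0000.
ρ = 1.6035; 1.6035 > 1: divergent.

no, ρ = 1.6035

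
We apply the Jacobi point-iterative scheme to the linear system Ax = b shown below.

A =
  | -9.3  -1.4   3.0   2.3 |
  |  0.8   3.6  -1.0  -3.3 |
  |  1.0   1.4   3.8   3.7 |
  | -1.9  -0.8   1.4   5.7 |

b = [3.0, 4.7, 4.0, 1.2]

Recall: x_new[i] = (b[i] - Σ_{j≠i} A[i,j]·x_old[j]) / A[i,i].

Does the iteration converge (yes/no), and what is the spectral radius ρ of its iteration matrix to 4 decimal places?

Split A = D + L + U, D = diag(-9.3, 3.6, 3.8, 5.7).
Jacobi T = -D⁻¹(L+U): T[0,1] = -(-1.4)/(-9.3) = -0.1505; T[0,0] = 0.
  T[0,:] = [+0.0000 -0.1505 +0.3226 +0.2473]
  T[1,:] = [-0.2222 +0.0000 +0.2778 +0.9167]
  T[2,:] = [-0.2632 -0.3684 +0.0000 -0.9737]
  T[3,:] = [+0.3333 +0.1404 -0.2456 +0.0000]
moduli |λ_i(T)| = 0.5886, 0.4236, 0.4236, 0.1706.
spectral radius ρ = 0.5886; 0.5886 < 1 ⇒ converges.

yes, ρ = 0.5886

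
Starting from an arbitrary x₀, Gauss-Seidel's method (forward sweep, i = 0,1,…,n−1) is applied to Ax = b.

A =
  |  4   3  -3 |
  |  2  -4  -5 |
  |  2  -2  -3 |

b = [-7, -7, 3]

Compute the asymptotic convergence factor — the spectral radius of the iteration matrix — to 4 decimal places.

1.2204

A = D + L + U where D = diag(4, -4, -3).
T_GS = -(D+L)⁻¹U: row 0 first, T[0,2] = -(-3)/(4) = +0.7500; later rows by forward substitution.
  T[0,:] = [+0.0000 -0.7500 +0.7500]
  T[1,:] = [+0.0000 -0.3750 -0.8750]
  T[2,:] = [+0.0000 -0.2500 +1.0833]
|roots of det(T-λI)|: 1.2204, 0.5121, 0.0000.
ρ(T) = max|λ| = 1.2204; 1.2204 > 1 ⇒ diverges.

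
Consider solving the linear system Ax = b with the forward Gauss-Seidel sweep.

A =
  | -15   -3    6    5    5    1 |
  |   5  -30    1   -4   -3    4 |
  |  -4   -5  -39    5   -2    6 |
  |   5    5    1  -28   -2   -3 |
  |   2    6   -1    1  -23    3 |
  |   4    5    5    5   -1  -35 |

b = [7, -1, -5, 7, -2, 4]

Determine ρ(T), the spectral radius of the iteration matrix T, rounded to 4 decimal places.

0.1648

Write A = D+L+U with D = diag(-15, -30, -39, -28, -23, -35).
Gauss-Seidel: T = -(D+L)⁻¹U, row 0 first, T[0,5] = -(1)/(-15) = +0.0667; later rows by forward substitution.
  T[0,:] = [+0.0000 -0.2000 +0.4000 +0.3333 +0.3333 +0.0667]
  T[1,:] = [+0.0000 -0.0333 +0.1000 -0.0778 -0.0444 +0.1444]
  T[2,:] = [+0.0000 +0.0248 -0.0538 +0.1040 -0.0798 +0.1285]
  T[3,:] = [+0.0000 -0.0408 +0.0874 +0.0493 -0.0227 -0.0649]
  T[4,:] = [+0.0000 -0.0289 +0.0670 +0.0063 +0.0199 +0.1655]
  T[5,:] = [+0.0000 -0.0291 +0.0629 +0.0487 +0.0165 +0.0326]
|eigenvalues of T|: 0.1648, 0.1328, 0.1328, 0.0358, 0.0087, 0.0000.
spectral radius ρ = 0.1648; 0.1648 < 1, so it converges for any x₀.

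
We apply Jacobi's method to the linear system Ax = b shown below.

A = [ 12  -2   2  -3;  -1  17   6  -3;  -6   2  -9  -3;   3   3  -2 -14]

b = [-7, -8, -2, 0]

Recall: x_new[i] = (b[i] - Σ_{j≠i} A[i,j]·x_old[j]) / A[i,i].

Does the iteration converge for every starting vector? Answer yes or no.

yes

A = D + L + U where D = diag(12, 17, -9, -14).
T_J = -D⁻¹(L+U): T[3,1] = -(3)/(-14) = +0.2143; T[3,3] = 0.
  T[0,:] = [+0.0000  +0.1667  -0.1667  +0.2500]
  T[1,:] = [+0.0588  +0.0000  -0.3529  +0.1765]
  T[2,:] = [-0.6667  +0.2222  +0.0000  -0.3333]
  T[3,:] = [+0.2143  +0.2143  -0.1429  +0.0000]
|roots of det(T-λI)|: 0.6249, 0.3396, 0.3396, 0.2494.
ρ(T) = max|λ| = 0.6249; 0.6249 < 1 ⇒ converges.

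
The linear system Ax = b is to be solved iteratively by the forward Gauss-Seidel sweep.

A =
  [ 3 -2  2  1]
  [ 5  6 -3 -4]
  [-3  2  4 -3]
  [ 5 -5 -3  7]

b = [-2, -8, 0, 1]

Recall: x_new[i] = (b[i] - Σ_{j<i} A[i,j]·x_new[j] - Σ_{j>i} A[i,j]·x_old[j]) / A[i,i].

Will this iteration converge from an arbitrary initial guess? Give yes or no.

no

Write A = D+L+U with D = diag(3, 6, 4, 7).
T_GS = -(D+L)⁻¹U: row 0 first, T[0,3] = -(1)/(3) = -0.3333; later rows by forward substitution.
  T[0,:] = [+0.0000, +0.6667, -0.6667, -0.3333]
  T[1,:] = [+0.0000, -0.5556, +1.0556, +0.9444]
  T[2,:] = [+0.0000, +0.7778, -1.0278, +0.0278]
  T[3,:] = [+0.0000, -0.5397, +0.7897, +0.9246]
|eigenvalues of T|: 1.5340, 0.7117, 0.1636, 0.0000.
spectral radius ρ = 1.5340; 1.5340 > 1 ⇒ diverges.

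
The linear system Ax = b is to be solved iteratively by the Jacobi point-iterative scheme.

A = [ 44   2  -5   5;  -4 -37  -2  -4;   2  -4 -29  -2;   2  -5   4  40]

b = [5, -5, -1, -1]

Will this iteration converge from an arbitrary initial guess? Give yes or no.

A = D + L + U where D = diag(44, -37, -29, 40).
Jacobi T = -D⁻¹(L+U): T[3,1] = -(-5)/(40) = +0.1250; T[3,3] = 0.
  T[0,:] = [+0.0000, -0.0455, +0.1136, -0.1136]
  T[1,:] = [-0.1081, +0.0000, -0.0541, -0.1081]
  T[2,:] = [+0.0690, -0.1379, +0.0000, -0.0690]
  T[3,:] = [-0.0500, +0.1250, -0.1000, +0.0000]
|eigenvalues of T|: 0.2036, 0.1088, 0.1088, 0.1028.
ρ(T) = max|λ| = 0.2036; 0.2036 < 1: convergent.

yes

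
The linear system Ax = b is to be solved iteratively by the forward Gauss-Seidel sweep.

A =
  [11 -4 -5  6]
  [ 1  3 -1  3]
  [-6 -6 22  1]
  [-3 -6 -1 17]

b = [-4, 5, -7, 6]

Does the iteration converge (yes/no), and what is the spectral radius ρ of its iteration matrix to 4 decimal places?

A = D + L + U where D = diag(11, 3, 22, 17).
GS T = -(D+L)⁻¹U: row 0 first, T[0,3] = -(6)/(11) = -0.5455; later rows by forward substitution.
  T[0,:] = [+0.0000, +0.3636, +0.4545, -0.5455]
  T[1,:] = [+0.0000, -0.1212, +0.1818, -0.8182]
  T[2,:] = [+0.0000, +0.0661, +0.1736, -0.4174]
  T[3,:] = [+0.0000, +0.0253, +0.1546, -0.4096]
|eigenvalues of T|: 0.2499, 0.0624, 0.0624, 0.0000.
spectral radius ρ = 0.2499; 0.2499 < 1 ⇒ converges.

yes, ρ = 0.2499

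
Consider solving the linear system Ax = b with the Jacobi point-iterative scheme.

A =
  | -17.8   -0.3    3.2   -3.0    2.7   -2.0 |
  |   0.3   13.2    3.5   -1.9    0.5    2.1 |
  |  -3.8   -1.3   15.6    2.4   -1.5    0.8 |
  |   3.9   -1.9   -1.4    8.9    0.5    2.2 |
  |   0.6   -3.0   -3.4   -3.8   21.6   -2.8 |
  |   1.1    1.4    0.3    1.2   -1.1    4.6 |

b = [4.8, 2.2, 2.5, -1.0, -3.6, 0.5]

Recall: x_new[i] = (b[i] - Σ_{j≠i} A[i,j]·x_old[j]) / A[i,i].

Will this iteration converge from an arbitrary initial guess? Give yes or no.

Write A = D+L+U with D = diag(-17.8, 13.2, 15.6, 8.9, 21.6, 4.6).
Jacobi: T = -D⁻¹(L+U), T[0,3] = -(-3)/(-17.8) = -0.1685; T[0,0] = 0.
  T[0,:] = [+0.0000  -0.0169  +0.1798  -0.1685  +0.1517  -0.1124]
  T[1,:] = [-0.0227  +0.0000  -0.2652  +0.1439  -0.0379  -0.1591]
  T[2,:] = [+0.2436  +0.0833  +0.0000  -0.1538  +0.0962  -0.0513]
  T[3,:] = [-0.4382  +0.2135  +0.1573  +0.0000  -0.0562  -0.2472]
  T[4,:] = [-0.0278  +0.1389  +0.1574  +0.1759  +0.0000  +0.1296]
  T[5,:] = [-0.2391  -0.3043  -0.0652  -0.2609  +0.2391  +0.0000]
eigenvalue magnitudes: 0.5295, 0.3968, 0.2812, 0.2269, 0.2269, 0.1705.
spectral radius ρ = 0.5295; 0.5295 < 1 ⇒ converges.

yes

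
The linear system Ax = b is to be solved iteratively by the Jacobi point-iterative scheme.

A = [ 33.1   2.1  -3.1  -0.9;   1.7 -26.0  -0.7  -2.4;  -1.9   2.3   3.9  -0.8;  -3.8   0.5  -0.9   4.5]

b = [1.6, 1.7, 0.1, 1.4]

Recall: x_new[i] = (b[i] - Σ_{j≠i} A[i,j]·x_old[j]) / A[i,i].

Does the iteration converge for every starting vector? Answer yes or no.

yes

Diagonal D = diag(33.1, -26, 3.9, 4.5); L, U strict lower/upper.
Jacobi T = -D⁻¹(L+U): T[3,2] = -(-0.9)/(4.5) = +0.2000; T[3,3] = 0.
  T[0,:] = [+0.0000 -0.0634 +0.0937 +0.0272]
  T[1,:] = [+0.0654 +0.0000 -0.0269 -0.0923]
  T[2,:] = [+0.4872 -0.5897 +0.0000 +0.2051]
  T[3,:] = [+0.8444 -0.1111 +0.2000 +0.0000]
|roots of det(T-λI)|: 0.4687, 0.2633, 0.1845, 0.1845.
ρ = 0.4687; 0.4687 < 1, so it converges for any x₀.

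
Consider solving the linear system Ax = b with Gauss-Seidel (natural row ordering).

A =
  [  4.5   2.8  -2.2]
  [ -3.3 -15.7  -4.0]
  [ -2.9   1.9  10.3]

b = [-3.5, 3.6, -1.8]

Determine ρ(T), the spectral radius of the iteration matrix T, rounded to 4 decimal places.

0.4366

Diagonal D = diag(4.5, -15.7, 10.3); L, U strict lower/upper.
T_GS = -(D+L)⁻¹U: row 0 first, T[0,1] = -(2.8)/(4.5) = -0.6222; later rows by forward substitution.
  T[0,:] = [+0.0000  -0.6222  +0.4889]
  T[1,:] = [+0.0000  +0.1308  -0.3575]
  T[2,:] = [+0.0000  -0.1993  +0.2036]
|λ(T)| sorted: 0.4366, 0.1022, 0.0000.
ρ(T) = max|λ| = 0.4366; 0.4366 < 1, so it converges for any x₀.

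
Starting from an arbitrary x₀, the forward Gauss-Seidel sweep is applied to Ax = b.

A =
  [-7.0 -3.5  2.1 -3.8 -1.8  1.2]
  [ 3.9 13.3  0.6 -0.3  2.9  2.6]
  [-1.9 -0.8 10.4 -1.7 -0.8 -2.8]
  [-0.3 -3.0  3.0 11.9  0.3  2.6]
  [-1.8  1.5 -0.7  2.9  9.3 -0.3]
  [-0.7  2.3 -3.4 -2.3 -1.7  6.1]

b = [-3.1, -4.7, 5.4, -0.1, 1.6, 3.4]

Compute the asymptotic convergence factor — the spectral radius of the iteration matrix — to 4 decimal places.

0.6146

A = D + L + U where D = diag(-7, 13.3, 10.4, 11.9, 9.3, 6.1).
T_GS = -(D+L)⁻¹U: row 0 first, T[0,4] = -(-1.8)/(-7) = -0.2571; later rows by forward substitution.
  T[0,:] = [+0.0000  -0.5000  +0.3000  -0.5429  -0.2571  +0.1714]
  T[1,:] = [+0.0000  +0.1466  -0.1331  +0.1817  -0.1426  -0.2458]
  T[2,:] = [+0.0000  -0.0801  +0.0446  +0.0783  +0.0190  +0.2816]
  T[3,:] = [+0.0000  +0.0445  -0.0372  +0.0124  -0.0724  -0.3471]
  T[4,:] = [+0.0000  -0.1403  +0.0945  -0.1324  -0.0027  +0.2345]
  T[5,:] = [+0.0000  -0.1796  +0.1217  -0.1194  +0.0068  +0.2038]
moduli |λ_i(T)| = 0.6146, 0.1565, 0.0377, 0.0377, 0.0025, 0.0000.
ρ = 0.6146; 0.6146 < 1, so it converges for any x₀.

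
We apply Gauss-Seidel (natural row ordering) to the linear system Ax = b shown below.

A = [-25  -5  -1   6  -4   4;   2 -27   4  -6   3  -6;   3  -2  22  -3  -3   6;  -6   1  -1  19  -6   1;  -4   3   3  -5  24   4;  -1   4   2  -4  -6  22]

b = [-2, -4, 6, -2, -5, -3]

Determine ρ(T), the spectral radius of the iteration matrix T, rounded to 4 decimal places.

A = D + L + U where D = diag(-25, -27, 22, 19, 24, 22).
T_GS = -(D+L)⁻¹U: row 0 first, T[0,5] = -(4)/(-25) = +0.1600; later rows by forward substitution.
  T[0,:] = [+0.0000  -0.2000  -0.0400  +0.2400  -0.1600  +0.1600]
  T[1,:] = [+0.0000  -0.0148  +0.1452  -0.2044  +0.0993  -0.2104]
  T[2,:] = [+0.0000  +0.0259  +0.0187  +0.0851  +0.1672  -0.3137]
  T[3,:] = [+0.0000  -0.0610  -0.0193  +0.0910  +0.2688  -0.0075]
  T[4,:] = [+0.0000  -0.0474  -0.0312  +0.0739  -0.0040  -0.0761]
  T[5,:] = [+0.0000  -0.0328  -0.0419  +0.0771  +0.0073  +0.0519]
|λ(T)| sorted: 0.2658, 0.1188, 0.1188, 0.0569, 0.0453, 0.0000.
ρ = 0.2658; 0.2658 < 1 ⇒ converges.

0.2658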